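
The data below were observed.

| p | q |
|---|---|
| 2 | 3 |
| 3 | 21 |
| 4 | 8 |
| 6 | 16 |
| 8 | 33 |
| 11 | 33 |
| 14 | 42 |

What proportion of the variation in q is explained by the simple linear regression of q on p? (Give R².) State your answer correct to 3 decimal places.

0.812

n = 7, Σx = 48, Σy = 156, Σxy = 1412, Σx² = 446, Σy² = 4712
Sxx = Σx² − (Σx)²/n = 446 − 329.142857 = 116.857143
Sxy = Σxy − (Σx)(Σy)/n = 1412 − 1069.714286 = 342.285714
Syy = Σy² − (Σy)²/n = 4712 − 3476.571429 = 1235.428571
R² = Sxy²/(Sxx·Syy) = (342.285714)²/(116.857143·1235.428571) = 0.811530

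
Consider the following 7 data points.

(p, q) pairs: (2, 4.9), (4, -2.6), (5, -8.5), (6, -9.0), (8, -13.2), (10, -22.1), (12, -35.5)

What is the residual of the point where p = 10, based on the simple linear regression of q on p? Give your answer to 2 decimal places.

n = 7, Σx = 47, Σy = -86, Σxy = -849.7, Σx² = 389
Sxx = Σx² − (Σx)²/n = 389 − 315.571429 = 73.428571
Sxy = Σxy − (Σx)(Σy)/n = -849.7 − (-577.428571) = -272.271429
b = Sxy/Sxx = -272.271429/73.428571 = -3.707977
a = ȳ − b·x̄ = -12.285714 − (-3.707977)·6.714286 = 12.610700
ŷ(10) = 12.610700 + (-3.707977)·10 = -24.469066
residual = y − ŷ = -22.1 − (-24.469066) = 2.369066

2.37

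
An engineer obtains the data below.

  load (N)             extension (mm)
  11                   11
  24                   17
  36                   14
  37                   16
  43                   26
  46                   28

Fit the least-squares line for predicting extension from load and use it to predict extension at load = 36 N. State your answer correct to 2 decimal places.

19.97

n = 6, Σx = 197, Σy = 112, Σxy = 4031, Σx² = 7327
Sxx = Σx² − (Σx)²/n = 7327 − 6468.166667 = 858.833333
Sxy = Σxy − (Σx)(Σy)/n = 4031 − 3677.333333 = 353.666667
b = Sxy/Sxx = 353.666667/858.833333 = 0.411799
a = ȳ − b·x̄ = 18.666667 − 0.411799·32.833333 = 5.145934
ŷ(36) = a + b·36 = 5.145934 + 0.411799·36 = 19.970697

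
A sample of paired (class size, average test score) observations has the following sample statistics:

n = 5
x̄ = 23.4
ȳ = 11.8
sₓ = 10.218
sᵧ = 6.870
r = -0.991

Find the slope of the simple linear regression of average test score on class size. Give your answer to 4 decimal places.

-0.6663

b = r · sᵧ/sₓ = -0.991 · 6.87/10.218 = -0.666292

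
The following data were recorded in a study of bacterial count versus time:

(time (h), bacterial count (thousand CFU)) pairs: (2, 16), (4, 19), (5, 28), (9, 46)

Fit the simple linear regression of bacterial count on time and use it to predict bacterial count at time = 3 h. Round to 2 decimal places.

18.25

n = 4, Σx = 20, Σy = 109, Σxy = 662, Σx² = 126
Sxx = Σx² − (Σx)²/n = 126 − 100 = 26
Sxy = Σxy − (Σx)(Σy)/n = 662 − 545 = 117
b = Sxy/Sxx = 117/26 = 4.5
a = ȳ − b·x̄ = 27.25 − 4.5·5 = 4.75
ŷ(3) = a + b·3 = 4.75 + 4.5·3 = 18.25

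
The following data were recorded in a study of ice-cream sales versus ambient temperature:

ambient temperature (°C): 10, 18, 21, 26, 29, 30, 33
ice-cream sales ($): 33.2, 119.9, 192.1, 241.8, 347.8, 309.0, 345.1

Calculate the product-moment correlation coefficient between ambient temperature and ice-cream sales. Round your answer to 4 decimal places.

0.9809

n = 7, Σx = 167, Σy = 1588.9, Σxy = 43555.6, Σx² = 4371, Σy² = 446387.75
Sxx = Σx² − (Σx)²/n = 4371 − 3984.142857 = 386.857143
Sxy = Σxy − (Σx)(Σy)/n = 43555.6 − 37906.614286 = 5648.985714
Syy = Σy² − (Σy)²/n = 446387.75 − 360657.601429 = 85730.148571
r = Sxy/√(Sxx·Syy) = 5648.985714/√(33165320.333061) = 5648.985714/5758.933958 = 0.980908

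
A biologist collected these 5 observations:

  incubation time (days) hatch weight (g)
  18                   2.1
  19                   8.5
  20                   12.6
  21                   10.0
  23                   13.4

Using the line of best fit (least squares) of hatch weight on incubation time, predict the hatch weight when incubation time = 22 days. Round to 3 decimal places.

12.747

n = 5, Σx = 101, Σy = 46.6, Σxy = 969.5, Σx² = 2055
Sxx = Σx² − (Σx)²/n = 2055 − 2040.2 = 14.8
Sxy = Σxy − (Σx)(Σy)/n = 969.5 − 941.32 = 28.18
b = Sxy/Sxx = 28.18/14.8 = 1.904054
a = ȳ − b·x̄ = 9.32 − 1.904054·20.2 = -29.141892
ŷ(22) = a + b·22 = -29.141892 + 1.904054·22 = 12.747297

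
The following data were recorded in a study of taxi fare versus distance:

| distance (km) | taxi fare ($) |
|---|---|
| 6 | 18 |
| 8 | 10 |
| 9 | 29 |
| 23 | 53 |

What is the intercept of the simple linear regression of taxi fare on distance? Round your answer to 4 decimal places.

n = 4, Σx = 46, Σy = 110, Σxy = 1668, Σx² = 710
Sxx = Σx² − (Σx)²/n = 710 − 529 = 181
Sxy = Σxy − (Σx)(Σy)/n = 1668 − 1265 = 403
b = Sxy/Sxx = 403/181 = 2.226519
a = ȳ − b·x̄ = 27.5 − 2.226519·11.5 = 1.895028

1.8950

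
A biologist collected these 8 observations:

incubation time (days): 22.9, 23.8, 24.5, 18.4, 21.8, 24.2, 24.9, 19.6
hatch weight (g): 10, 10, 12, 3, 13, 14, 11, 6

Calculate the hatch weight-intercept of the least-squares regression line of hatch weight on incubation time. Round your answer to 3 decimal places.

-18.910

n = 8, Σx = 180.1, Σy = 79, Σxy = 1829.9, Σx² = 4094.71
Sxx = Σx² − (Σx)²/n = 4094.71 − 4054.50125 = 40.20875
Sxy = Σxy − (Σx)(Σy)/n = 1829.9 − 1778.4875 = 51.4125
b = Sxy/Sxx = 51.4125/40.20875 = 1.278640
a = ȳ − b·x̄ = 9.875 − 1.278640·22.5125 = -18.910374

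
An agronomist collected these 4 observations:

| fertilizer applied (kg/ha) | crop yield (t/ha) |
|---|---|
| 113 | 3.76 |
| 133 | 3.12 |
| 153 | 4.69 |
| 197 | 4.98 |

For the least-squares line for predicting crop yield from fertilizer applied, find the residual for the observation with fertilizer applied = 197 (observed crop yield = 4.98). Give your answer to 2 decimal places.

-0.06

n = 4, Σx = 596, Σy = 16.55, Σxy = 2538.47, Σx² = 92676
Sxx = Σx² − (Σx)²/n = 92676 − 88804 = 3872
Sxy = Σxy − (Σx)(Σy)/n = 2538.47 − 2465.95 = 72.52
b = Sxy/Sxx = 72.52/3872 = 0.018729
a = ȳ − b·x̄ = 4.1375 − 0.018729·149 = 1.346829
ŷ(197) = 1.346829 + 0.018729·197 = 5.036508
residual = y − ŷ = 4.98 − 5.036508 = -0.056508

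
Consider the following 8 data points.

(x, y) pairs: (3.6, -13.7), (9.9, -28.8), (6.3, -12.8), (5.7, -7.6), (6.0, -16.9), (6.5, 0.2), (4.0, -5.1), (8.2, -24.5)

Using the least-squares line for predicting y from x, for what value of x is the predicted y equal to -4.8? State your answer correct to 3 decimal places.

n = 8, Σx = 50.2, Σy = -109.2, Σxy = -779.8, Σx² = 344.64
Sxx = Σx² − (Σx)²/n = 344.64 − 315.005 = 29.635
Sxy = Σxy − (Σx)(Σy)/n = -779.8 − (-685.23) = -94.57
b = Sxy/Sxx = -94.57/29.635 = -3.191159
a = ȳ − b·x̄ = -13.65 − (-3.191159)·6.275 = 6.374523
Set a + b·x = -4.8: x = (-4.8 − 6.374523) / (-3.191159) = 3.501713

3.502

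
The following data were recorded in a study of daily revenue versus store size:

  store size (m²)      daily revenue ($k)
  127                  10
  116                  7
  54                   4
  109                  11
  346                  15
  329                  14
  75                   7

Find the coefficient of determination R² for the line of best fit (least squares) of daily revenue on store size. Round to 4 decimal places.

n = 7, Σx = 1156, Σy = 68, Σxy = 13818, Σx² = 277964, Σy² = 756
Sxx = Σx² − (Σx)²/n = 277964 − 190905.142857 = 87058.857143
Sxy = Σxy − (Σx)(Σy)/n = 13818 − 11229.714286 = 2588.285714
Syy = Σy² − (Σy)²/n = 756 − 660.571429 = 95.428571
R² = Sxy²/(Sxx·Syy) = (2588.285714)²/(87058.857143·95.428571) = 0.806368

0.8064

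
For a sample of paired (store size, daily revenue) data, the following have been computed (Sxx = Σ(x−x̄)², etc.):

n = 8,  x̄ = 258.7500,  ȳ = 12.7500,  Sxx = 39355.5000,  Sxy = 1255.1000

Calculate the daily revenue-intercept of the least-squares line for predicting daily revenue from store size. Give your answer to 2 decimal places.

b = Sxy/Sxx = 1255.1/39355.5 = 0.031891
a = ȳ − b·x̄ = 12.75 − 0.031891·258.75 = 4.498113

4.50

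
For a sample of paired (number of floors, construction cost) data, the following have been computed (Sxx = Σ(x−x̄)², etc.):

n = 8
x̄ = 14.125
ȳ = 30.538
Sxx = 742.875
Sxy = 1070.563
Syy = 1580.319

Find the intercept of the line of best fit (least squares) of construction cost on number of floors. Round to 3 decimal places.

10.182

b = Sxy/Sxx = 1070.563/742.875 = 1.441108
a = ȳ − b·x̄ = 30.538 − 1.441108·14.125 = 10.182352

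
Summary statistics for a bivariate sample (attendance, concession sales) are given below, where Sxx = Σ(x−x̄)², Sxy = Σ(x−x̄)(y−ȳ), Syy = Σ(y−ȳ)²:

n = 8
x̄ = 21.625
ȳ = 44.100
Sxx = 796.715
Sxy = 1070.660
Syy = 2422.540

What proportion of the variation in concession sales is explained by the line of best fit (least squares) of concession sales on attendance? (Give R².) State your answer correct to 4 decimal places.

R² = Sxy²/(Sxx·Syy) = (1070.66)²/(796.715·2422.54) = 0.593922

0.5939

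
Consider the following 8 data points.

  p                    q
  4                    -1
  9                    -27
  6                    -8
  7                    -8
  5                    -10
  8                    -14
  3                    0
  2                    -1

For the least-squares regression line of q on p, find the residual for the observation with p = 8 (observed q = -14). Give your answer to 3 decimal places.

n = 8, Σx = 44, Σy = -69, Σxy = -515, Σx² = 284
Sxx = Σx² − (Σx)²/n = 284 − 242 = 42
Sxy = Σxy − (Σx)(Σy)/n = -515 − (-379.5) = -135.5
b = Sxy/Sxx = -135.5/42 = -3.226190
a = ȳ − b·x̄ = -8.625 − (-3.226190)·5.5 = 9.119048
ŷ(8) = 9.119048 + (-3.226190)·8 = -16.690476
residual = y − ŷ = -14 − (-16.690476) = 2.690476

2.690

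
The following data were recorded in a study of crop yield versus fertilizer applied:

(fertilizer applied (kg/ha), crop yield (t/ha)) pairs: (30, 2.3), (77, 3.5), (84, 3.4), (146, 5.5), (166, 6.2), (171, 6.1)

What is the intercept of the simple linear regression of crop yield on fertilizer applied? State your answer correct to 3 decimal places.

1.283

n = 6, Σx = 674, Σy = 27, Σxy = 3499.4, Σx² = 91998
Sxx = Σx² − (Σx)²/n = 91998 − 75712.666667 = 16285.333333
Sxy = Σxy − (Σx)(Σy)/n = 3499.4 − 3033 = 466.4
b = Sxy/Sxx = 466.4/16285.333333 = 0.028639
a = ȳ − b·x̄ = 4.5 − 0.028639·112.333333 = 1.282856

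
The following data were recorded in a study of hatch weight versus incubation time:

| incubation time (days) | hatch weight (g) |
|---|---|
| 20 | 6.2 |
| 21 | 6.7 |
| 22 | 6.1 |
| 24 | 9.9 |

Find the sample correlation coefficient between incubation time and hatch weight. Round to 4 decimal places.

n = 4, Σx = 87, Σy = 28.9, Σxy = 636.5, Σx² = 1901, Σy² = 218.55
Sxx = Σx² − (Σx)²/n = 1901 − 1892.25 = 8.75
Sxy = Σxy − (Σx)(Σy)/n = 636.5 − 628.575 = 7.925
Syy = Σy² − (Σy)²/n = 218.55 − 208.8025 = 9.7475
r = Sxy/√(Sxx·Syy) = 7.925/√(85.290625) = 7.925/9.235292 = 0.858121

0.8581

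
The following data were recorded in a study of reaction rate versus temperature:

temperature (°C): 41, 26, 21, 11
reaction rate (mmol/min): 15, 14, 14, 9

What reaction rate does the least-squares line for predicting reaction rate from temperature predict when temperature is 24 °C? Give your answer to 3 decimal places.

12.864

n = 4, Σx = 99, Σy = 52, Σxy = 1372, Σx² = 2919
Sxx = Σx² − (Σx)²/n = 2919 − 2450.25 = 468.75
Sxy = Σxy − (Σx)(Σy)/n = 1372 − 1287 = 85
b = Sxy/Sxx = 85/468.75 = 0.181333
a = ȳ − b·x̄ = 13 − 0.181333·24.75 = 8.512
ŷ(24) = a + b·24 = 8.512 + 0.181333·24 = 12.864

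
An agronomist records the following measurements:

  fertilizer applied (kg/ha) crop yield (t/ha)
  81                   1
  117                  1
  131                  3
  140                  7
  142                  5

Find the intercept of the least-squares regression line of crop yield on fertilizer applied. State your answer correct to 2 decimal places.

n = 5, Σx = 611, Σy = 17, Σxy = 2281, Σx² = 77175
Sxx = Σx² − (Σx)²/n = 77175 − 74664.2 = 2510.8
Sxy = Σxy − (Σx)(Σy)/n = 2281 − 2077.4 = 203.6
b = Sxy/Sxx = 203.6/2510.8 = 0.081090
a = ȳ − b·x̄ = 3.4 − 0.081090·122.2 = -6.509160

-6.51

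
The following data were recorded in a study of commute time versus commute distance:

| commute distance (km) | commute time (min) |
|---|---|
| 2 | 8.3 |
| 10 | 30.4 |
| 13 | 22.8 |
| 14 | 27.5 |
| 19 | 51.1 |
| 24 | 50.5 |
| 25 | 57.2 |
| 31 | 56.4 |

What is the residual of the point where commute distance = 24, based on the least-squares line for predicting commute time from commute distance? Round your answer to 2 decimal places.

0.16

n = 8, Σx = 138, Σy = 304.2, Σxy = 6363.3, Σx² = 2992
Sxx = Σx² − (Σx)²/n = 2992 − 2380.5 = 611.5
Sxy = Σxy − (Σx)(Σy)/n = 6363.3 − 5247.45 = 1115.85
b = Sxy/Sxx = 1115.85/611.5 = 1.824775
a = ȳ − b·x̄ = 38.025 − 1.824775·17.25 = 6.547629
ŷ(24) = 6.547629 + 1.824775·24 = 50.342232
residual = y − ŷ = 50.5 − 50.342232 = 0.157768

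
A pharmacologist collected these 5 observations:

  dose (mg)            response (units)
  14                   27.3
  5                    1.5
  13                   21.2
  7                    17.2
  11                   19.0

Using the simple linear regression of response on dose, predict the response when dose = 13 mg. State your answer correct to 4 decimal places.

n = 5, Σx = 50, Σy = 86.2, Σxy = 994.7, Σx² = 560
Sxx = Σx² − (Σx)²/n = 560 − 500 = 60
Sxy = Σxy − (Σx)(Σy)/n = 994.7 − 862 = 132.7
b = Sxy/Sxx = 132.7/60 = 2.211667
a = ȳ − b·x̄ = 17.24 − 2.211667·10 = -4.876667
ŷ(13) = a + b·13 = -4.876667 + 2.211667·13 = 23.875

23.8750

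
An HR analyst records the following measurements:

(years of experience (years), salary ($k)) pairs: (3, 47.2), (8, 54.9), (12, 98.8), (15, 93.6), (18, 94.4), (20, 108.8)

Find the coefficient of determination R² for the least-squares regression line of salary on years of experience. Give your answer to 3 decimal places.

0.837

n = 6, Σx = 76, Σy = 497.7, Σxy = 7045.6, Σx² = 1166, Σy² = 44513.05
Sxx = Σx² − (Σx)²/n = 1166 − 962.666667 = 203.333333
Sxy = Σxy − (Σx)(Σy)/n = 7045.6 − 6304.2 = 741.4
Syy = Σy² − (Σy)²/n = 44513.05 − 41284.215 = 3228.835
R² = Sxy²/(Sxx·Syy) = (741.4)²/(203.333333·3228.835) = 0.837241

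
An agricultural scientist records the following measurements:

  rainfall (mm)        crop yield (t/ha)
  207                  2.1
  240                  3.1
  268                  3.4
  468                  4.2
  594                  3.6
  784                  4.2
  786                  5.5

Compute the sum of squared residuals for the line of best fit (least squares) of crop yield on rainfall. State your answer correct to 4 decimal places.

n = 7, Σx = 3347, Σy = 26.1, Σxy = 13809.7, Σx² = 1976585, Σy² = 104.07
Sxx = Σx² − (Σx)²/n = 1976585 − 1600344.142857 = 376240.857143
Sxy = Σxy − (Σx)(Σy)/n = 13809.7 − 12479.528571 = 1330.171429
Syy = Σy² − (Σy)²/n = 104.07 − 97.315714 = 6.754286
b = Sxy/Sxx = 1330.171429/376240.857143 = 0.003535
SSE = Syy − b·Sxy = 6.754286 − 0.003535·1330.171429 = 2.051564

2.0516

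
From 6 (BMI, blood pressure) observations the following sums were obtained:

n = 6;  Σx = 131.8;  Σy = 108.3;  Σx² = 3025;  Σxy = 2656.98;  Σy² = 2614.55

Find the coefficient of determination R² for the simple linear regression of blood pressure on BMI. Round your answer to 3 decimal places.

0.902

Sxx = Σx² − (Σx)²/n = 3025 − 2895.206667 = 129.793333
Sxy = Σxy − (Σx)(Σy)/n = 2656.98 − 2378.99 = 277.99
Syy = Σy² − (Σy)²/n = 2614.55 − 1954.815 = 659.735
R² = Sxy²/(Sxx·Syy) = (277.99)²/(129.793333·659.735) = 0.902478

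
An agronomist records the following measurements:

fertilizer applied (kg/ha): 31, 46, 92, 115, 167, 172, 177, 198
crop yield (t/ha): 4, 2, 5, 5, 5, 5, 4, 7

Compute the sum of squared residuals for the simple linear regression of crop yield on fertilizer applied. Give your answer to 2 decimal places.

7.51

n = 8, Σx = 998, Σy = 37, Σxy = 5040, Σx² = 152772, Σy² = 185
Sxx = Σx² − (Σx)²/n = 152772 − 124500.5 = 28271.5
Sxy = Σxy − (Σx)(Σy)/n = 5040 − 4615.75 = 424.25
Syy = Σy² − (Σy)²/n = 185 − 171.125 = 13.875
b = Sxy/Sxx = 424.25/28271.5 = 0.015006
SSE = Syy − b·Sxy = 13.875 − 0.015006·424.25 = 7.508586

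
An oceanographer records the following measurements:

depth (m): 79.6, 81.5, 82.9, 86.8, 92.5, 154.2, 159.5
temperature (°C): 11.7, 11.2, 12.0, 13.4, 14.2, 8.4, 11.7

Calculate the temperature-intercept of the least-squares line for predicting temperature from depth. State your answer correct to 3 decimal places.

n = 7, Σx = 737, Σy = 82.6, Σxy = 8476.97, Σx² = 85159.2
Sxx = Σx² − (Σx)²/n = 85159.2 − 77595.571429 = 7563.628571
Sxy = Σxy − (Σx)(Σy)/n = 8476.97 − 8696.6 = -219.63
b = Sxy/Sxx = -219.63/7563.628571 = -0.029038
a = ȳ − b·x̄ = 11.8 − (-0.029038)·105.285714 = 14.857250

14.857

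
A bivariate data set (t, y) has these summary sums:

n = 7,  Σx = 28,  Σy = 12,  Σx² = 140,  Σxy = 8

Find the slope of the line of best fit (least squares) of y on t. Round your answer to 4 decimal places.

-1.4286

Sxx = Σx² − (Σx)²/n = 140 − 112 = 28
Sxy = Σxy − (Σx)(Σy)/n = 8 − 48 = -40
b = Sxy/Sxx = -40/28 = -1.428571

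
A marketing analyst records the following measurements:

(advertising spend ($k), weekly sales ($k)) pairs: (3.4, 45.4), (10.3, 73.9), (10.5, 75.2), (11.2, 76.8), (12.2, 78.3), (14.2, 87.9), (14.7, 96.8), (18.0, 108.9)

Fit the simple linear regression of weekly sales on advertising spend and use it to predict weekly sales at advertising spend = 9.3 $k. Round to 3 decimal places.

69.492

n = 8, Σx = 94.5, Σy = 643.2, Σxy = 8151.89, Σx² = 1243.91
Sxx = Σx² − (Σx)²/n = 1243.91 − 1116.28125 = 127.62875
Sxy = Σxy − (Σx)(Σy)/n = 8151.89 − 7597.8 = 554.09
b = Sxy/Sxx = 554.09/127.62875 = 4.341420
a = ȳ − b·x̄ = 80.4 − 4.341420·11.8125 = 29.116977
ŷ(9.3) = a + b·9.3 = 29.116977 + 4.341420·9.3 = 69.492182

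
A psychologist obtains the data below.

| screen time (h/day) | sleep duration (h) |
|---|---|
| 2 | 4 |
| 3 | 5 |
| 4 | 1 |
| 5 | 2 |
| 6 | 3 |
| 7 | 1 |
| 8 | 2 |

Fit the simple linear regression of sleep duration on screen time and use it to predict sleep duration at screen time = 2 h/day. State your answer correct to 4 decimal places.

n = 7, Σx = 35, Σy = 18, Σxy = 78, Σx² = 203
Sxx = Σx² − (Σx)²/n = 203 − 175 = 28
Sxy = Σxy − (Σx)(Σy)/n = 78 − 90 = -12
b = Sxy/Sxx = -12/28 = -0.428571
a = ȳ − b·x̄ = 2.571429 − (-0.428571)·5 = 4.714286
ŷ(2) = a + b·2 = 4.714286 + (-0.428571)·2 = 3.857143

3.8571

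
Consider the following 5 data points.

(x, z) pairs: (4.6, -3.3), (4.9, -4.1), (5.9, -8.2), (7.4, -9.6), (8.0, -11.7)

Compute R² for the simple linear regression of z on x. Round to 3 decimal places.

0.946

n = 5, Σx = 30.8, Σy = -36.9, Σxy = -248.29, Σx² = 198.74, Σy² = 323.99
Sxx = Σx² − (Σx)²/n = 198.74 − 189.728 = 9.012
Sxy = Σxy − (Σx)(Σy)/n = -248.29 − (-227.304) = -20.986
Syy = Σy² − (Σy)²/n = 323.99 − 272.322 = 51.668
R² = Sxy²/(Sxx·Syy) = (-20.986)²/(9.012·51.668) = 0.945837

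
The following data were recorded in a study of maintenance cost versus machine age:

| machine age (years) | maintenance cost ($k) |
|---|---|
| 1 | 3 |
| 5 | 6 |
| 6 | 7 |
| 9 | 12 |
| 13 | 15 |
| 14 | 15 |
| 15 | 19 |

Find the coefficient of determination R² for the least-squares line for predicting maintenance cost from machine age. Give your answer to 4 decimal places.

n = 7, Σx = 63, Σy = 77, Σxy = 873, Σx² = 733, Σy² = 1049
Sxx = Σx² − (Σx)²/n = 733 − 567 = 166
Sxy = Σxy − (Σx)(Σy)/n = 873 − 693 = 180
Syy = Σy² − (Σy)²/n = 1049 − 847 = 202
R² = Sxy²/(Sxx·Syy) = (180)²/(166·202) = 0.966241

0.9662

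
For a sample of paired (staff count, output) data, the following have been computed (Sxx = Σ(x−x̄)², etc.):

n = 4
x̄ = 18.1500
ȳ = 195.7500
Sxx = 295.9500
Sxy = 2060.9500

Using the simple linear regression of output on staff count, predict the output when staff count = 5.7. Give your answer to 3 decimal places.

109.050

b = Sxy/Sxx = 2060.95/295.95 = 6.963845
a = ȳ − b·x̄ = 195.75 − 6.963845·18.15 = 69.356209
ŷ(5.7) = a + b·5.7 = 69.356209 + 6.963845·5.7 = 109.050127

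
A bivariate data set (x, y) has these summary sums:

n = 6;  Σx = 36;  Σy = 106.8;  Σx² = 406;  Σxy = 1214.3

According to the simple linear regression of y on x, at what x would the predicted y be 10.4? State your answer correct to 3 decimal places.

3.548

Sxx = Σx² − (Σx)²/n = 406 − 216 = 190
Sxy = Σxy − (Σx)(Σy)/n = 1214.3 − 640.8 = 573.5
b = Sxy/Sxx = 573.5/190 = 3.018421
a = ȳ − b·x̄ = 17.8 − 3.018421·6 = -0.310526
Set a + b·x = 10.4: x = (10.4 − (-0.310526)) / 3.018421 = 3.548387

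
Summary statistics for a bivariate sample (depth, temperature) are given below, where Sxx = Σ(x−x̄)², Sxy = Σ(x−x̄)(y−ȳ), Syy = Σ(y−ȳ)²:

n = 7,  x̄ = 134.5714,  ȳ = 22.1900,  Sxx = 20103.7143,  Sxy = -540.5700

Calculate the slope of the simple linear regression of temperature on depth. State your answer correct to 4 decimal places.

-0.0269

b = Sxy/Sxx = -540.57/20103.7143 = -0.026889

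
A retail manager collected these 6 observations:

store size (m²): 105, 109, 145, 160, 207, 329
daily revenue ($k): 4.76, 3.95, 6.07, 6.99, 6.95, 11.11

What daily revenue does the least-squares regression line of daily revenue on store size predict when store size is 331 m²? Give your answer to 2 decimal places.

11.14

n = 6, Σx = 1055, Σy = 39.83, Σxy = 8022.74, Σx² = 220621
Sxx = Σx² − (Σx)²/n = 220621 − 185504.166667 = 35116.833333
Sxy = Σxy − (Σx)(Σy)/n = 8022.74 − 7003.441667 = 1019.298333
b = Sxy/Sxx = 1019.298333/35116.833333 = 0.029026
a = ȳ − b·x̄ = 6.638333 − 0.029026·175.833333 = 1.534609
ŷ(331) = a + b·331 = 1.534609 + 0.029026·331 = 11.142188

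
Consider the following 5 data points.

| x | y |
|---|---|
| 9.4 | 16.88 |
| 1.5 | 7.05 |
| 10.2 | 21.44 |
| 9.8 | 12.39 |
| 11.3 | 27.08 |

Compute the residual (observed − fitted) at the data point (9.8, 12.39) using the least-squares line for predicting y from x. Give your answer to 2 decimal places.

n = 5, Σx = 42.2, Σy = 84.84, Σxy = 815.361, Σx² = 418.38
Sxx = Σx² − (Σx)²/n = 418.38 − 356.168 = 62.212
Sxy = Σxy − (Σx)(Σy)/n = 815.361 − 716.0496 = 99.3114
b = Sxy/Sxx = 99.3114/62.212 = 1.596338
a = ȳ − b·x̄ = 16.968 − 1.596338·8.44 = 3.494905
ŷ(9.8) = 3.494905 + 1.596338·9.8 = 19.139020
residual = y − ŷ = 12.39 − 19.139020 = -6.749020

-6.75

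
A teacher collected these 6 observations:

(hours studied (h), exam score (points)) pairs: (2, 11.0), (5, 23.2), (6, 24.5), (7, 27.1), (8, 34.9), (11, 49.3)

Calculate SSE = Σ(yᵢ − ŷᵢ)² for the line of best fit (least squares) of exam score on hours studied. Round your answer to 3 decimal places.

22.273

n = 6, Σx = 39, Σy = 170, Σxy = 1296.2, Σx² = 299, Σy² = 5642.4
Sxx = Σx² − (Σx)²/n = 299 − 253.5 = 45.5
Sxy = Σxy − (Σx)(Σy)/n = 1296.2 − 1105 = 191.2
Syy = Σy² − (Σy)²/n = 5642.4 − 4816.666667 = 825.733333
b = Sxy/Sxx = 191.2/45.5 = 4.202198
SSE = Syy − b·Sxy = 825.733333 − 4.202198·191.2 = 22.273114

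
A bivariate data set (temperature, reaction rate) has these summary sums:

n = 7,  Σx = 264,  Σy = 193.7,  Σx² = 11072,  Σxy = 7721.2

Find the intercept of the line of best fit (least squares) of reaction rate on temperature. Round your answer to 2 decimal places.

Sxx = Σx² − (Σx)²/n = 11072 − 9956.571429 = 1115.428571
Sxy = Σxy − (Σx)(Σy)/n = 7721.2 − 7305.257143 = 415.942857
b = Sxy/Sxx = 415.942857/1115.428571 = 0.372900
a = ȳ − b·x̄ = 27.671429 − 0.372900·37.714286 = 13.607787

13.61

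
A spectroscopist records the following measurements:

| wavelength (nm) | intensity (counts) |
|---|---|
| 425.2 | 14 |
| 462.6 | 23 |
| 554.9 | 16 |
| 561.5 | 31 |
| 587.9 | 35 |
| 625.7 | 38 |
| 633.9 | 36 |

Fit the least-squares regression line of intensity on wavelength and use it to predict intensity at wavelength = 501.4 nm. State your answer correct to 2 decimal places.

n = 7, Σx = 3851.7, Σy = 193, Σxy = 110051, Σx² = 2156946.17
Sxx = Σx² − (Σx)²/n = 2156946.17 − 2119370.412857 = 37575.757143
Sxy = Σxy − (Σx)(Σy)/n = 110051 − 106196.871429 = 3854.128571
b = Sxy/Sxx = 3854.128571/37575.757143 = 0.102570
a = ȳ − b·x̄ = 27.571429 − 0.102570·550.242857 = -28.866735
ŷ(501.4) = a + b·501.4 = -28.866735 + 0.102570·501.4 = 22.561639

22.56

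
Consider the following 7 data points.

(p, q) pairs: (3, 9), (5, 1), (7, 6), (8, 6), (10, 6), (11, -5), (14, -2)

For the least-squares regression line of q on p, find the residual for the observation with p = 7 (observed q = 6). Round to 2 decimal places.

1.84

n = 7, Σx = 58, Σy = 21, Σxy = 99, Σx² = 564
Sxx = Σx² − (Σx)²/n = 564 − 480.571429 = 83.428571
Sxy = Σxy − (Σx)(Σy)/n = 99 − 174 = -75
b = Sxy/Sxx = -75/83.428571 = -0.898973
a = ȳ − b·x̄ = 3 − (-0.898973)·8.285714 = 10.448630
ŷ(7) = 10.448630 + (-0.898973)·7 = 4.155822
residual = y − ŷ = 6 − 4.155822 = 1.844178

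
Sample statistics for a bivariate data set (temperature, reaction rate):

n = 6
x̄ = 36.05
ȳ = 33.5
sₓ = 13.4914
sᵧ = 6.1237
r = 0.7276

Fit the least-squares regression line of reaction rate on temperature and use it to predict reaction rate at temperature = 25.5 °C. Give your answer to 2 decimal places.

30.02

b = r · sᵧ/sₓ = 0.7276 · 6.1237/13.4914 = 0.330255
a = ȳ − b·x̄ = 33.5 − 0.330255·36.05 = 21.594302
ŷ(25.5) = a + b·25.5 = 21.594302 + 0.330255·25.5 = 30.015808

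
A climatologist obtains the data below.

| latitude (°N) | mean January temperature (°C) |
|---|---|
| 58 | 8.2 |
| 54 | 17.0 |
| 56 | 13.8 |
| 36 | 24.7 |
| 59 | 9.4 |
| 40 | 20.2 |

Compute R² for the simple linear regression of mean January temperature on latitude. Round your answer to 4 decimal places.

n = 6, Σx = 303, Σy = 93.3, Σxy = 4418.2, Σx² = 15793, Σy² = 1653.17
Sxx = Σx² − (Σx)²/n = 15793 − 15301.5 = 491.5
Sxy = Σxy − (Σx)(Σy)/n = 4418.2 − 4711.65 = -293.45
Syy = Σy² − (Σy)²/n = 1653.17 − 1450.815 = 202.355
R² = Sxy²/(Sxx·Syy) = (-293.45)²/(491.5·202.355) = 0.865826

0.8658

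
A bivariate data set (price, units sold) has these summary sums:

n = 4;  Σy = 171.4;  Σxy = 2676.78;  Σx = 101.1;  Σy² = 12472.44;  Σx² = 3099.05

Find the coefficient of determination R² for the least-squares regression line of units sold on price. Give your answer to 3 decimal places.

0.983

Sxx = Σx² − (Σx)²/n = 3099.05 − 2555.3025 = 543.7475
Sxy = Σxy − (Σx)(Σy)/n = 2676.78 − 4332.135 = -1655.355
Syy = Σy² − (Σy)²/n = 12472.44 − 7344.49 = 5127.95
R² = Sxy²/(Sxx·Syy) = (-1655.355)²/(543.7475·5127.95) = 0.982746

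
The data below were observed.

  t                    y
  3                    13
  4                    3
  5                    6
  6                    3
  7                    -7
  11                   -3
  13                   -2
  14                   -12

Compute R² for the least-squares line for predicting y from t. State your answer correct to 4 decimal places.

n = 8, Σx = 63, Σy = 1, Σxy = -177, Σx² = 621, Σy² = 429
Sxx = Σx² − (Σx)²/n = 621 − 496.125 = 124.875
Sxy = Σxy − (Σx)(Σy)/n = -177 − 7.875 = -184.875
Syy = Σy² − (Σy)²/n = 429 − 0.125 = 428.875
R² = Sxy²/(Sxx·Syy) = (-184.875)²/(124.875·428.875) = 0.638190

0.6382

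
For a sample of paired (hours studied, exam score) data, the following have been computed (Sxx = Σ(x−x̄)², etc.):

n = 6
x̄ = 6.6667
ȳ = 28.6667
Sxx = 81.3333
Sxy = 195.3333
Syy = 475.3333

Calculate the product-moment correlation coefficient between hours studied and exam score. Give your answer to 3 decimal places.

0.993

r = Sxy/√(Sxx·Syy) = 195.3333/√(38660.425889) = 195.3333/196.622547 = 0.993443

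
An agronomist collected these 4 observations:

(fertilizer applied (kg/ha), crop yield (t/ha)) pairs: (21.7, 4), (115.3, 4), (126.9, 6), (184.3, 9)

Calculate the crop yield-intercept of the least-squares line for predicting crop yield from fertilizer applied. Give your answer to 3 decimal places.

2.532

n = 4, Σx = 448.2, Σy = 23, Σxy = 2968.1, Σx² = 63835.08
Sxx = Σx² − (Σx)²/n = 63835.08 − 50220.81 = 13614.27
Sxy = Σxy − (Σx)(Σy)/n = 2968.1 − 2577.15 = 390.95
b = Sxy/Sxx = 390.95/13614.27 = 0.028716
a = ȳ − b·x̄ = 5.75 − 0.028716·112.05 = 2.532351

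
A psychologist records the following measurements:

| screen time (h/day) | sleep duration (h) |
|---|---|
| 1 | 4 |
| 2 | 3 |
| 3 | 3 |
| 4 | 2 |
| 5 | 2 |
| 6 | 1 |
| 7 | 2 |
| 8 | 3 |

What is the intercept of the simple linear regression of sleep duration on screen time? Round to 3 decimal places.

n = 8, Σx = 36, Σy = 20, Σxy = 81, Σx² = 204
Sxx = Σx² − (Σx)²/n = 204 − 162 = 42
Sxy = Σxy − (Σx)(Σy)/n = 81 − 90 = -9
b = Sxy/Sxx = -9/42 = -0.214286
a = ȳ − b·x̄ = 2.5 − (-0.214286)·4.5 = 3.464286

3.464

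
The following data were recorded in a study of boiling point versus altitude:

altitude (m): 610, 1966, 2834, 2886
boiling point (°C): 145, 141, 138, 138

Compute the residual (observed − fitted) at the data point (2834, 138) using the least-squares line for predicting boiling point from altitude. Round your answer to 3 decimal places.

-0.131

n = 4, Σx = 8296, Σy = 562, Σxy = 1155016, Σx² = 20597808
Sxx = Σx² − (Σx)²/n = 20597808 − 17205904 = 3391904
Sxy = Σxy − (Σx)(Σy)/n = 1155016 − 1165588 = -10572
b = Sxy/Sxx = -10572/3391904 = -0.003117
a = ȳ − b·x̄ = 140.5 − (-0.003117)·2074 = 146.964313
ŷ(2834) = 146.964313 + (-0.003117)·2834 = 138.131207
residual = y − ŷ = 138 − 138.131207 = -0.131207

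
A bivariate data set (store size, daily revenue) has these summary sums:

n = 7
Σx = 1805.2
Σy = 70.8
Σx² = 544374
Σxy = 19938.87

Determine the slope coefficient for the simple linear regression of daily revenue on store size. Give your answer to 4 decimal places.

Sxx = Σx² − (Σx)²/n = 544374 − 465535.291429 = 78838.708571
Sxy = Σxy − (Σx)(Σy)/n = 19938.87 − 18258.308571 = 1680.561429
b = Sxy/Sxx = 1680.561429/78838.708571 = 0.021316

0.0213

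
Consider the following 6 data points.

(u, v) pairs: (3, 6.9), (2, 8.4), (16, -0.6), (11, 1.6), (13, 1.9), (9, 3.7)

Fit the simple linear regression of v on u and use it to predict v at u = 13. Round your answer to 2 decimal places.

1.22

n = 6, Σx = 54, Σy = 21.9, Σxy = 103.5, Σx² = 640
Sxx = Σx² − (Σx)²/n = 640 − 486 = 154
Sxy = Σxy − (Σx)(Σy)/n = 103.5 − 197.1 = -93.6
b = Sxy/Sxx = -93.6/154 = -0.607792
a = ȳ − b·x̄ = 3.65 − (-0.607792)·9 = 9.120130
ŷ(13) = a + b·13 = 9.120130 + (-0.607792)·13 = 1.218831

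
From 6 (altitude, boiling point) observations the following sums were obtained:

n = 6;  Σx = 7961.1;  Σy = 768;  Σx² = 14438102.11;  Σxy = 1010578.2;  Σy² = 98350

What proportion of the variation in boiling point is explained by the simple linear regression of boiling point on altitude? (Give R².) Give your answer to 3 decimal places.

0.400

Sxx = Σx² − (Σx)²/n = 14438102.11 − 10563185.535 = 3874916.575
Sxy = Σxy − (Σx)(Σy)/n = 1010578.2 − 1019020.8 = -8442.6
Syy = Σy² − (Σy)²/n = 98350 − 98304 = 46
R² = Sxy²/(Sxx·Syy) = (-8442.6)²/(3874916.575·46) = 0.399882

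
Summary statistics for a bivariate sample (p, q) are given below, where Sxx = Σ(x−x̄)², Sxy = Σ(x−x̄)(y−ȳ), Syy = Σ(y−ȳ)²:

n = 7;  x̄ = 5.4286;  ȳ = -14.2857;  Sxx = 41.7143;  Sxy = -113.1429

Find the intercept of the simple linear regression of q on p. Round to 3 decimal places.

0.438

b = Sxy/Sxx = -113.1429/41.7143 = -2.712329
a = ȳ − b·x̄ = -14.2857 − (-2.712329)·5.4286 = 0.438448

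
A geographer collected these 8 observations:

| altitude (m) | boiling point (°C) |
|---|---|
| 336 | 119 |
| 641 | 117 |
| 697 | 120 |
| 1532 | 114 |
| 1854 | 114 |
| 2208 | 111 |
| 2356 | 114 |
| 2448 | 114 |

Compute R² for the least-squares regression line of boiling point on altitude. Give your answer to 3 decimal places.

n = 8, Σx = 12072, Σy = 923, Σxy = 1377369, Σx² = 23212630, Σy² = 106555
Sxx = Σx² − (Σx)²/n = 23212630 − 18216648 = 4995982
Sxy = Σxy − (Σx)(Σy)/n = 1377369 − 1392807 = -15438
Syy = Σy² − (Σy)²/n = 106555 − 106491.125 = 63.875
R² = Sxy²/(Sxx·Syy) = (-15438)²/(4995982·63.875) = 0.746845

0.747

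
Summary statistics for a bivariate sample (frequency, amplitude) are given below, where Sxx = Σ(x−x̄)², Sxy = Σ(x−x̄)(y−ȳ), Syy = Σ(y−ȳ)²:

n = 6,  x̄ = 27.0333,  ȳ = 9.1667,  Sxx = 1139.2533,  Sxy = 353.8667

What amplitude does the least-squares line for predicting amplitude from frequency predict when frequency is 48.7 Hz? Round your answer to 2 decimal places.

15.90

b = Sxy/Sxx = 353.8667/1139.2533 = 0.310613
a = ȳ − b·x̄ = 9.1667 − 0.310613·27.0333 = 0.769810
ŷ(48.7) = a + b·48.7 = 0.769810 + 0.310613·48.7 = 15.896655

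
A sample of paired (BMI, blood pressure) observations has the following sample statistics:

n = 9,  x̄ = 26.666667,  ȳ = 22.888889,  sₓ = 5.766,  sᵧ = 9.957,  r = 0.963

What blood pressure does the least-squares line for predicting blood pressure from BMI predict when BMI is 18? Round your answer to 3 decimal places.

8.477

b = r · sᵧ/sₓ = 0.963 · 9.957/5.766 = 1.662954
a = ȳ − b·x̄ = 22.888889 − 1.662954·26.666667 = -21.456543
ŷ(18) = a + b·18 = -21.456543 + 1.662954·18 = 8.476623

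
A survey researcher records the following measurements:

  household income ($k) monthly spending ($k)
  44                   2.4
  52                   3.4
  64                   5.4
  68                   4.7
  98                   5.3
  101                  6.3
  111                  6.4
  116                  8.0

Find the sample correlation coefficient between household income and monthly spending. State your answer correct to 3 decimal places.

n = 8, Σx = 654, Σy = 41.9, Σxy = 3741.7, Σx² = 58942, Σy² = 241.31
Sxx = Σx² − (Σx)²/n = 58942 − 53464.5 = 5477.5
Sxy = Σxy − (Σx)(Σy)/n = 3741.7 − 3425.325 = 316.375
Syy = Σy² − (Σy)²/n = 241.31 − 219.45125 = 21.85875
r = Sxy/√(Sxx·Syy) = 316.375/√(119731.303125) = 316.375/346.022114 = 0.914320

0.914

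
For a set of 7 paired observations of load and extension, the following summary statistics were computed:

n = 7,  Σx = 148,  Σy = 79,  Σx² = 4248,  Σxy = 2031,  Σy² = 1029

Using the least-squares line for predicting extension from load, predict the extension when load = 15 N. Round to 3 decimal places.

Sxx = Σx² − (Σx)²/n = 4248 − 3129.142857 = 1118.857143
Sxy = Σxy − (Σx)(Σy)/n = 2031 − 1670.285714 = 360.714286
b = Sxy/Sxx = 360.714286/1118.857143 = 0.322395
a = ȳ − b·x̄ = 11.285714 − 0.322395·21.142857 = 4.469356
ŷ(15) = a + b·15 = 4.469356 + 0.322395·15 = 9.305286

9.305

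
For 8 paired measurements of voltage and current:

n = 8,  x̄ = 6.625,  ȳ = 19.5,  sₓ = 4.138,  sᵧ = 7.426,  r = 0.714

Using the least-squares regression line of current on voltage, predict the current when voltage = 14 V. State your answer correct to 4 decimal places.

b = r · sᵧ/sₓ = 0.714 · 7.426/4.138 = 1.281335
a = ȳ − b·x̄ = 19.5 − 1.281335·6.625 = 11.011156
ŷ(14) = a + b·14 = 11.011156 + 1.281335·14 = 28.949845

28.9498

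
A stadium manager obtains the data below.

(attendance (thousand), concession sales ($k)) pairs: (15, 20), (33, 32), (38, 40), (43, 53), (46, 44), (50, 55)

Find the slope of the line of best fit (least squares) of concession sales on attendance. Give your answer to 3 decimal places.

n = 6, Σx = 225, Σy = 244, Σxy = 9929, Σx² = 9223
Sxx = Σx² − (Σx)²/n = 9223 − 8437.5 = 785.5
Sxy = Σxy − (Σx)(Σy)/n = 9929 − 9150 = 779
b = Sxy/Sxx = 779/785.5 = 0.991725

0.992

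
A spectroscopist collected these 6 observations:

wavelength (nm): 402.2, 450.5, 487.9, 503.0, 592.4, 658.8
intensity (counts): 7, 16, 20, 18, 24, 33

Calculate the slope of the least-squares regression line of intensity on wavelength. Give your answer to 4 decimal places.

0.0884

n = 6, Σx = 3094.8, Σy = 118, Σxy = 64793.4, Σx² = 1640725.7
Sxx = Σx² − (Σx)²/n = 1640725.7 − 1596297.84 = 44427.86
Sxy = Σxy − (Σx)(Σy)/n = 64793.4 − 60864.4 = 3929
b = Sxy/Sxx = 3929/44427.86 = 0.088435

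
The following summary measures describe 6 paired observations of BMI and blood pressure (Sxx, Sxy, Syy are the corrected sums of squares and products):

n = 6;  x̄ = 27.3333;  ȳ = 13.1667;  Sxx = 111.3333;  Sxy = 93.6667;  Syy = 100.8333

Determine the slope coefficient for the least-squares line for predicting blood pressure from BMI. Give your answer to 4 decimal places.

b = Sxy/Sxx = 93.6667/111.3333 = 0.841318

0.8413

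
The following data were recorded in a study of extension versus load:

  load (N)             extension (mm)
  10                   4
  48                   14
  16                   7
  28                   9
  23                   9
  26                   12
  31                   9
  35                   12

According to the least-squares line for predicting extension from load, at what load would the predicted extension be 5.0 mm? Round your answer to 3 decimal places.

n = 8, Σx = 217, Σy = 76, Σxy = 2294, Σx² = 6835
Sxx = Σx² − (Σx)²/n = 6835 − 5886.125 = 948.875
Sxy = Σxy − (Σx)(Σy)/n = 2294 − 2061.5 = 232.5
b = Sxy/Sxx = 232.5/948.875 = 0.245027
a = ȳ − b·x̄ = 9.5 − 0.245027·27.125 = 2.853642
Set a + b·x = 5.0: x = (5.0 − 2.853642) / 0.245027 = 8.759677

8.760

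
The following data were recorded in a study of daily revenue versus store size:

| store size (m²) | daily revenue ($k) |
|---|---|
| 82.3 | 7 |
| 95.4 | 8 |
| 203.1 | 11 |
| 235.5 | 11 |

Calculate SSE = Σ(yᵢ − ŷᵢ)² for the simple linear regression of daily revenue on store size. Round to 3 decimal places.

n = 4, Σx = 616.3, Σy = 37, Σxy = 6163.9, Σx² = 112584.31, Σy² = 355
Sxx = Σx² − (Σx)²/n = 112584.31 − 94956.4225 = 17627.8875
Sxy = Σxy − (Σx)(Σy)/n = 6163.9 − 5700.775 = 463.125
Syy = Σy² − (Σy)²/n = 355 − 342.25 = 12.75
b = Sxy/Sxx = 463.125/17627.8875 = 0.026272
SSE = Syy − b·Sxy = 12.75 − 0.026272·463.125 = 0.582645

0.583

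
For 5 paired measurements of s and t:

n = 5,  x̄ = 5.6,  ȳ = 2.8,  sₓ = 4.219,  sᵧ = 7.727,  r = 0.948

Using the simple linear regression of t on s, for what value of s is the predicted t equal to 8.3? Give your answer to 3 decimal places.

b = r · sᵧ/sₓ = 0.948 · 7.727/4.219 = 1.736240
a = ȳ − b·x̄ = 2.8 − 1.736240·5.6 = -6.922943
Set a + b·x = 8.3: x = (8.3 − (-6.922943)) / 1.736240 = 8.767765

8.768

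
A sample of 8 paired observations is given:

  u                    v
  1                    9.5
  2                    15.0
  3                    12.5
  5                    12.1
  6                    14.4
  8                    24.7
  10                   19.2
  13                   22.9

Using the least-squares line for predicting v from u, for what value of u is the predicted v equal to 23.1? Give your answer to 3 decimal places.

12.318

n = 8, Σx = 48, Σy = 130.3, Σxy = 911.2, Σx² = 408
Sxx = Σx² − (Σx)²/n = 408 − 288 = 120
Sxy = Σxy − (Σx)(Σy)/n = 911.2 − 781.8 = 129.4
b = Sxy/Sxx = 129.4/120 = 1.078333
a = ȳ − b·x̄ = 16.2875 − 1.078333·6 = 9.8175
Set a + b·x = 23.1: x = (23.1 − 9.8175) / 1.078333 = 12.317620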